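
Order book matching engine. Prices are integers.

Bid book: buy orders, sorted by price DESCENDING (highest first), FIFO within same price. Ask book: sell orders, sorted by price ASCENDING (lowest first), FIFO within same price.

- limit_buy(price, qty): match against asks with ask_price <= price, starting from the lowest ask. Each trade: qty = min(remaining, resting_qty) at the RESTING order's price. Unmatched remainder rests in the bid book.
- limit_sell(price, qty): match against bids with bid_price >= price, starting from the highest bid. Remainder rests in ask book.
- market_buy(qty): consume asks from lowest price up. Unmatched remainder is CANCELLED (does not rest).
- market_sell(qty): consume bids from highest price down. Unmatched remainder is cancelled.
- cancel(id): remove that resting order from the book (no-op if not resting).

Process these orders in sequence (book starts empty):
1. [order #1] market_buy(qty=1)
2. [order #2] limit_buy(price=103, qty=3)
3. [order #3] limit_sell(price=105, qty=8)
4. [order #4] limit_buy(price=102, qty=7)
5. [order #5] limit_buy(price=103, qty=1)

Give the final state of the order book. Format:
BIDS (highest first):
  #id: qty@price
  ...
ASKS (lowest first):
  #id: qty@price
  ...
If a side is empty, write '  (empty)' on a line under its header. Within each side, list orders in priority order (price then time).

After op 1 [order #1] market_buy(qty=1): fills=none; bids=[-] asks=[-]
After op 2 [order #2] limit_buy(price=103, qty=3): fills=none; bids=[#2:3@103] asks=[-]
After op 3 [order #3] limit_sell(price=105, qty=8): fills=none; bids=[#2:3@103] asks=[#3:8@105]
After op 4 [order #4] limit_buy(price=102, qty=7): fills=none; bids=[#2:3@103 #4:7@102] asks=[#3:8@105]
After op 5 [order #5] limit_buy(price=103, qty=1): fills=none; bids=[#2:3@103 #5:1@103 #4:7@102] asks=[#3:8@105]

Answer: BIDS (highest first):
  #2: 3@103
  #5: 1@103
  #4: 7@102
ASKS (lowest first):
  #3: 8@105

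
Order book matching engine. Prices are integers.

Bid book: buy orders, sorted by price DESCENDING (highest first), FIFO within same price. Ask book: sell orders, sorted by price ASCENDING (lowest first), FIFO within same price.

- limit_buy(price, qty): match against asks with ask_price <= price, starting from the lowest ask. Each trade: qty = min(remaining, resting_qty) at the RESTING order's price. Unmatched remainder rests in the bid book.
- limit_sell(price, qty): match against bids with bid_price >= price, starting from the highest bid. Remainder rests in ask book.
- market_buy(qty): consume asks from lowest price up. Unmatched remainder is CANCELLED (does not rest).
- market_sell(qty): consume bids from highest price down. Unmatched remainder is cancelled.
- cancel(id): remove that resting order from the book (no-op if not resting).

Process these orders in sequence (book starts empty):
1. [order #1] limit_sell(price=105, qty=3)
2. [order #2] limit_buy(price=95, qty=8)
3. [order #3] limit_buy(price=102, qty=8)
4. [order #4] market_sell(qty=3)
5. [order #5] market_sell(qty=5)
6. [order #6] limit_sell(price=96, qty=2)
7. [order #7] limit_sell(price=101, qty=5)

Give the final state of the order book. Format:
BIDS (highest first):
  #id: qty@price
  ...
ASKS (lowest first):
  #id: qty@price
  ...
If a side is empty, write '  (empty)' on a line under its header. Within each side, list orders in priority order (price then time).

After op 1 [order #1] limit_sell(price=105, qty=3): fills=none; bids=[-] asks=[#1:3@105]
After op 2 [order #2] limit_buy(price=95, qty=8): fills=none; bids=[#2:8@95] asks=[#1:3@105]
After op 3 [order #3] limit_buy(price=102, qty=8): fills=none; bids=[#3:8@102 #2:8@95] asks=[#1:3@105]
After op 4 [order #4] market_sell(qty=3): fills=#3x#4:3@102; bids=[#3:5@102 #2:8@95] asks=[#1:3@105]
After op 5 [order #5] market_sell(qty=5): fills=#3x#5:5@102; bids=[#2:8@95] asks=[#1:3@105]
After op 6 [order #6] limit_sell(price=96, qty=2): fills=none; bids=[#2:8@95] asks=[#6:2@96 #1:3@105]
After op 7 [order #7] limit_sell(price=101, qty=5): fills=none; bids=[#2:8@95] asks=[#6:2@96 #7:5@101 #1:3@105]

Answer: BIDS (highest first):
  #2: 8@95
ASKS (lowest first):
  #6: 2@96
  #7: 5@101
  #1: 3@105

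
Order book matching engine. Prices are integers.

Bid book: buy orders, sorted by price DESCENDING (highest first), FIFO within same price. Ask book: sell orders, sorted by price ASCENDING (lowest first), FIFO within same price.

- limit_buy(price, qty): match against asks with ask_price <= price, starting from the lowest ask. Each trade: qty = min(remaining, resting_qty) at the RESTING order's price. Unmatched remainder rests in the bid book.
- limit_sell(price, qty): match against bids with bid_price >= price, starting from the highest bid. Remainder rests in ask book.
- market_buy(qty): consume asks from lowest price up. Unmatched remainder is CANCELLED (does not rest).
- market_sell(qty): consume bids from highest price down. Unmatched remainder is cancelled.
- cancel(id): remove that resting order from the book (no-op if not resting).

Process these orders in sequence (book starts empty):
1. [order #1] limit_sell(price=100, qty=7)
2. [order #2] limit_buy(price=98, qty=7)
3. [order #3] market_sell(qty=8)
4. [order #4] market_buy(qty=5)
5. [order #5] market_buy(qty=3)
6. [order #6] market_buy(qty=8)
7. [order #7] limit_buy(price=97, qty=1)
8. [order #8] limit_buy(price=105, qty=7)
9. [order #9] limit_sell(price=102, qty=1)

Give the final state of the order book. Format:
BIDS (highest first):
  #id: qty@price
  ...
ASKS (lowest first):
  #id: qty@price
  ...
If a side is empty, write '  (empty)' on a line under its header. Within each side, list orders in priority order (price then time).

Answer: BIDS (highest first):
  #8: 6@105
  #7: 1@97
ASKS (lowest first):
  (empty)

Derivation:
After op 1 [order #1] limit_sell(price=100, qty=7): fills=none; bids=[-] asks=[#1:7@100]
After op 2 [order #2] limit_buy(price=98, qty=7): fills=none; bids=[#2:7@98] asks=[#1:7@100]
After op 3 [order #3] market_sell(qty=8): fills=#2x#3:7@98; bids=[-] asks=[#1:7@100]
After op 4 [order #4] market_buy(qty=5): fills=#4x#1:5@100; bids=[-] asks=[#1:2@100]
After op 5 [order #5] market_buy(qty=3): fills=#5x#1:2@100; bids=[-] asks=[-]
After op 6 [order #6] market_buy(qty=8): fills=none; bids=[-] asks=[-]
After op 7 [order #7] limit_buy(price=97, qty=1): fills=none; bids=[#7:1@97] asks=[-]
After op 8 [order #8] limit_buy(price=105, qty=7): fills=none; bids=[#8:7@105 #7:1@97] asks=[-]
After op 9 [order #9] limit_sell(price=102, qty=1): fills=#8x#9:1@105; bids=[#8:6@105 #7:1@97] asks=[-]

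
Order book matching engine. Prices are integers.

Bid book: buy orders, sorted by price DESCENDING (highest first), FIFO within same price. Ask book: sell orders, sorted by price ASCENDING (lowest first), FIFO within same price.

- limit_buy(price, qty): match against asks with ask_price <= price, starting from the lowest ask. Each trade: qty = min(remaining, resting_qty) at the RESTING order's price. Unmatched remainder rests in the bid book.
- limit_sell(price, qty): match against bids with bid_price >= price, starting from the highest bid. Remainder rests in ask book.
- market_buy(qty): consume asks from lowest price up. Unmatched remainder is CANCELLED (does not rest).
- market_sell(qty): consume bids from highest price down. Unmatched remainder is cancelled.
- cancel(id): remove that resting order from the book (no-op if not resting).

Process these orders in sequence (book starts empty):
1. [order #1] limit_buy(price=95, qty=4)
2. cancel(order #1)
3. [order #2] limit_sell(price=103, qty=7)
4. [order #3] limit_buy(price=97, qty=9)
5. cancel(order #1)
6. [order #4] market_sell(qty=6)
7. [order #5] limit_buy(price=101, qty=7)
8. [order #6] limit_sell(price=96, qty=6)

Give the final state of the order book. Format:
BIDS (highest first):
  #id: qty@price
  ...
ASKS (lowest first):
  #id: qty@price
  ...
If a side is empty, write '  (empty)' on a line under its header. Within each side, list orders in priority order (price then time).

After op 1 [order #1] limit_buy(price=95, qty=4): fills=none; bids=[#1:4@95] asks=[-]
After op 2 cancel(order #1): fills=none; bids=[-] asks=[-]
After op 3 [order #2] limit_sell(price=103, qty=7): fills=none; bids=[-] asks=[#2:7@103]
After op 4 [order #3] limit_buy(price=97, qty=9): fills=none; bids=[#3:9@97] asks=[#2:7@103]
After op 5 cancel(order #1): fills=none; bids=[#3:9@97] asks=[#2:7@103]
After op 6 [order #4] market_sell(qty=6): fills=#3x#4:6@97; bids=[#3:3@97] asks=[#2:7@103]
After op 7 [order #5] limit_buy(price=101, qty=7): fills=none; bids=[#5:7@101 #3:3@97] asks=[#2:7@103]
After op 8 [order #6] limit_sell(price=96, qty=6): fills=#5x#6:6@101; bids=[#5:1@101 #3:3@97] asks=[#2:7@103]

Answer: BIDS (highest first):
  #5: 1@101
  #3: 3@97
ASKS (lowest first):
  #2: 7@103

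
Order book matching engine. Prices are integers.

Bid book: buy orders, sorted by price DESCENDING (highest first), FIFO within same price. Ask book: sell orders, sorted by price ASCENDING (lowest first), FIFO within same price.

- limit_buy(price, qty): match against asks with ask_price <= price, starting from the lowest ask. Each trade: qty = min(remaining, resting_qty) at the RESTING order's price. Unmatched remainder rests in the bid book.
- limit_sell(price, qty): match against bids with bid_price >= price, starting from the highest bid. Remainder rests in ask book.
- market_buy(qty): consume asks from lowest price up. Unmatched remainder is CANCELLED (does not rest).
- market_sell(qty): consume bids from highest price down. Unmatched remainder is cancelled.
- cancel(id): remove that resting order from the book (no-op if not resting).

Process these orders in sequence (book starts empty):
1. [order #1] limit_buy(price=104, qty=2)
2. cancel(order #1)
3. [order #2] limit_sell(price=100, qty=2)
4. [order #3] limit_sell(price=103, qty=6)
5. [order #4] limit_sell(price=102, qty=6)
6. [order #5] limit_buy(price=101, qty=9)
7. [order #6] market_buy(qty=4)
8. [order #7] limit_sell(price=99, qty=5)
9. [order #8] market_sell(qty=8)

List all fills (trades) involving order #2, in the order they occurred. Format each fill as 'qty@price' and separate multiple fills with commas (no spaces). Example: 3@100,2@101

After op 1 [order #1] limit_buy(price=104, qty=2): fills=none; bids=[#1:2@104] asks=[-]
After op 2 cancel(order #1): fills=none; bids=[-] asks=[-]
After op 3 [order #2] limit_sell(price=100, qty=2): fills=none; bids=[-] asks=[#2:2@100]
After op 4 [order #3] limit_sell(price=103, qty=6): fills=none; bids=[-] asks=[#2:2@100 #3:6@103]
After op 5 [order #4] limit_sell(price=102, qty=6): fills=none; bids=[-] asks=[#2:2@100 #4:6@102 #3:6@103]
After op 6 [order #5] limit_buy(price=101, qty=9): fills=#5x#2:2@100; bids=[#5:7@101] asks=[#4:6@102 #3:6@103]
After op 7 [order #6] market_buy(qty=4): fills=#6x#4:4@102; bids=[#5:7@101] asks=[#4:2@102 #3:6@103]
After op 8 [order #7] limit_sell(price=99, qty=5): fills=#5x#7:5@101; bids=[#5:2@101] asks=[#4:2@102 #3:6@103]
After op 9 [order #8] market_sell(qty=8): fills=#5x#8:2@101; bids=[-] asks=[#4:2@102 #3:6@103]

Answer: 2@100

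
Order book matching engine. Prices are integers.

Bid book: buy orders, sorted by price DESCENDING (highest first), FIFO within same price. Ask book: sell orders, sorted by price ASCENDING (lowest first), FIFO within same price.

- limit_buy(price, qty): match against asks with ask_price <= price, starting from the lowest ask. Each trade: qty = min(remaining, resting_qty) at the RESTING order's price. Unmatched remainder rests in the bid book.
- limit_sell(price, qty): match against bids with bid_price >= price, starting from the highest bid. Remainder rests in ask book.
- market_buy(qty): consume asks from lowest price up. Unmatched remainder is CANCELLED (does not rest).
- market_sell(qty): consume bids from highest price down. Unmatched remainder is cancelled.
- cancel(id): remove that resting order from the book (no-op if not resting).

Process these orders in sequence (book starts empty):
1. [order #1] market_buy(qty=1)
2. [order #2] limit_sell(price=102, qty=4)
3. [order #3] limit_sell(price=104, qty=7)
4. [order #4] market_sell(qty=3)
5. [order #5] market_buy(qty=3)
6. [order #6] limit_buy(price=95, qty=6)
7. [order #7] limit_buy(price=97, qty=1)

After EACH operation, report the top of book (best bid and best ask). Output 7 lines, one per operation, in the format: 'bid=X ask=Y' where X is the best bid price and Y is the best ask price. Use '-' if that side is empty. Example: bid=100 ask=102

After op 1 [order #1] market_buy(qty=1): fills=none; bids=[-] asks=[-]
After op 2 [order #2] limit_sell(price=102, qty=4): fills=none; bids=[-] asks=[#2:4@102]
After op 3 [order #3] limit_sell(price=104, qty=7): fills=none; bids=[-] asks=[#2:4@102 #3:7@104]
After op 4 [order #4] market_sell(qty=3): fills=none; bids=[-] asks=[#2:4@102 #3:7@104]
After op 5 [order #5] market_buy(qty=3): fills=#5x#2:3@102; bids=[-] asks=[#2:1@102 #3:7@104]
After op 6 [order #6] limit_buy(price=95, qty=6): fills=none; bids=[#6:6@95] asks=[#2:1@102 #3:7@104]
After op 7 [order #7] limit_buy(price=97, qty=1): fills=none; bids=[#7:1@97 #6:6@95] asks=[#2:1@102 #3:7@104]

Answer: bid=- ask=-
bid=- ask=102
bid=- ask=102
bid=- ask=102
bid=- ask=102
bid=95 ask=102
bid=97 ask=102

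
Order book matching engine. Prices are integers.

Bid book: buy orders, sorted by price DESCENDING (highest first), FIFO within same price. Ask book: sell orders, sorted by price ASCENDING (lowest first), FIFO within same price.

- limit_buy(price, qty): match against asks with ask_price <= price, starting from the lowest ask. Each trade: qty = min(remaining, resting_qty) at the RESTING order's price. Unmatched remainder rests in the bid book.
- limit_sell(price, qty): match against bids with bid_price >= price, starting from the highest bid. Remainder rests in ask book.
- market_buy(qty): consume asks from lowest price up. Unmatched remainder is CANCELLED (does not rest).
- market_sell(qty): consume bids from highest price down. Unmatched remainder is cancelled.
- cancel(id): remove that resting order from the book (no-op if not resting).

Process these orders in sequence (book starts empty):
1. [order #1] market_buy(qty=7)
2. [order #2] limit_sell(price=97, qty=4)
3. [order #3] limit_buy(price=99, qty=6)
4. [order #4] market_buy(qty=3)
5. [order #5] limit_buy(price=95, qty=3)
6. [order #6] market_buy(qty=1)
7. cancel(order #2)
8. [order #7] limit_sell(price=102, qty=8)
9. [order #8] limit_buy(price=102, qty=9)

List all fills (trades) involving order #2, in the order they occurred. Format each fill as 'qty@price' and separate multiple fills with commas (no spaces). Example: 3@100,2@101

Answer: 4@97

Derivation:
After op 1 [order #1] market_buy(qty=7): fills=none; bids=[-] asks=[-]
After op 2 [order #2] limit_sell(price=97, qty=4): fills=none; bids=[-] asks=[#2:4@97]
After op 3 [order #3] limit_buy(price=99, qty=6): fills=#3x#2:4@97; bids=[#3:2@99] asks=[-]
After op 4 [order #4] market_buy(qty=3): fills=none; bids=[#3:2@99] asks=[-]
After op 5 [order #5] limit_buy(price=95, qty=3): fills=none; bids=[#3:2@99 #5:3@95] asks=[-]
After op 6 [order #6] market_buy(qty=1): fills=none; bids=[#3:2@99 #5:3@95] asks=[-]
After op 7 cancel(order #2): fills=none; bids=[#3:2@99 #5:3@95] asks=[-]
After op 8 [order #7] limit_sell(price=102, qty=8): fills=none; bids=[#3:2@99 #5:3@95] asks=[#7:8@102]
After op 9 [order #8] limit_buy(price=102, qty=9): fills=#8x#7:8@102; bids=[#8:1@102 #3:2@99 #5:3@95] asks=[-]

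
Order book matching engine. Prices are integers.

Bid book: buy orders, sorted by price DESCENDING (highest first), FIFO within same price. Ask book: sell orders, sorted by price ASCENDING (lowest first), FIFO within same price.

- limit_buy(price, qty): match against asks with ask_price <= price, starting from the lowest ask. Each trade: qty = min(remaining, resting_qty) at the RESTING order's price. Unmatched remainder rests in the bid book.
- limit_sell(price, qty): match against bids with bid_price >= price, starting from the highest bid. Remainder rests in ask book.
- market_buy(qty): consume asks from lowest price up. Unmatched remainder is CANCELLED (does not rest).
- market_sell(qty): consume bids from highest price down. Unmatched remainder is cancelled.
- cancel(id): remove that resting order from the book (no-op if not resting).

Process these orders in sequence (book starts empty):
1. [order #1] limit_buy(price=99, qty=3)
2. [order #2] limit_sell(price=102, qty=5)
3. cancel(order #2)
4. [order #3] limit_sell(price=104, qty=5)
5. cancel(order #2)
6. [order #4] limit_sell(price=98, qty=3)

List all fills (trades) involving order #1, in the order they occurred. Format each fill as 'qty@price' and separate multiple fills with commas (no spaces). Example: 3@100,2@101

After op 1 [order #1] limit_buy(price=99, qty=3): fills=none; bids=[#1:3@99] asks=[-]
After op 2 [order #2] limit_sell(price=102, qty=5): fills=none; bids=[#1:3@99] asks=[#2:5@102]
After op 3 cancel(order #2): fills=none; bids=[#1:3@99] asks=[-]
After op 4 [order #3] limit_sell(price=104, qty=5): fills=none; bids=[#1:3@99] asks=[#3:5@104]
After op 5 cancel(order #2): fills=none; bids=[#1:3@99] asks=[#3:5@104]
After op 6 [order #4] limit_sell(price=98, qty=3): fills=#1x#4:3@99; bids=[-] asks=[#3:5@104]

Answer: 3@99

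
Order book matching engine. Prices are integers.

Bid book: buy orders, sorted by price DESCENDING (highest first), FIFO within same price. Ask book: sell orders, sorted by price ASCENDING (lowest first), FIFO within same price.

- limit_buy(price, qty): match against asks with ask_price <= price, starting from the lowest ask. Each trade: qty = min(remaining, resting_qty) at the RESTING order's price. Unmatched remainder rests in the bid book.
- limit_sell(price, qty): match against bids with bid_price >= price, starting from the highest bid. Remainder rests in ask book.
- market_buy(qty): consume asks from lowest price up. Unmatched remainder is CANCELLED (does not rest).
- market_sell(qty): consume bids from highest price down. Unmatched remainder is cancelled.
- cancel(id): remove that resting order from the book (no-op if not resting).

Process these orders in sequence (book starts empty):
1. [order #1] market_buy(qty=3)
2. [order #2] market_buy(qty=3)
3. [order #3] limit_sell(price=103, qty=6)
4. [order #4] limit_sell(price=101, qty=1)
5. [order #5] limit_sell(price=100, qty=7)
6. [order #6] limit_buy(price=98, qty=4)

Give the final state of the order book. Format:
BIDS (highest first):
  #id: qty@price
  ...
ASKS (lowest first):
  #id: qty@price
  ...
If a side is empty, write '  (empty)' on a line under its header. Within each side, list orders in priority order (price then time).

Answer: BIDS (highest first):
  #6: 4@98
ASKS (lowest first):
  #5: 7@100
  #4: 1@101
  #3: 6@103

Derivation:
After op 1 [order #1] market_buy(qty=3): fills=none; bids=[-] asks=[-]
After op 2 [order #2] market_buy(qty=3): fills=none; bids=[-] asks=[-]
After op 3 [order #3] limit_sell(price=103, qty=6): fills=none; bids=[-] asks=[#3:6@103]
After op 4 [order #4] limit_sell(price=101, qty=1): fills=none; bids=[-] asks=[#4:1@101 #3:6@103]
After op 5 [order #5] limit_sell(price=100, qty=7): fills=none; bids=[-] asks=[#5:7@100 #4:1@101 #3:6@103]
After op 6 [order #6] limit_buy(price=98, qty=4): fills=none; bids=[#6:4@98] asks=[#5:7@100 #4:1@101 #3:6@103]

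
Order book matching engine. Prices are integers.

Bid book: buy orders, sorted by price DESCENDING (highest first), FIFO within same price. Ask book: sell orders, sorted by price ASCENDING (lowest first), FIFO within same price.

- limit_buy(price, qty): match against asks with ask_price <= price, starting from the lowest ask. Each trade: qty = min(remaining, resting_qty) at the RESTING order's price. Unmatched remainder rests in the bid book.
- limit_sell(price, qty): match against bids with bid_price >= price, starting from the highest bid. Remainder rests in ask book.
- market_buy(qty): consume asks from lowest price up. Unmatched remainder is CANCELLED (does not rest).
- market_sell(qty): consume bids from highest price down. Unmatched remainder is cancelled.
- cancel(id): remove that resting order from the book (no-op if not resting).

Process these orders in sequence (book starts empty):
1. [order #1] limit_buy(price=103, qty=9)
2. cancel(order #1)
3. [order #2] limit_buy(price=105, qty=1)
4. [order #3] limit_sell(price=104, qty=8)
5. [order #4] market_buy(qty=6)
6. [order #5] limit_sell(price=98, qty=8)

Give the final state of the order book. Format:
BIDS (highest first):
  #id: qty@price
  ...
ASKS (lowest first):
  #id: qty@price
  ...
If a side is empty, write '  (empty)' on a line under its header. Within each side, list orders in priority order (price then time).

Answer: BIDS (highest first):
  (empty)
ASKS (lowest first):
  #5: 8@98
  #3: 1@104

Derivation:
After op 1 [order #1] limit_buy(price=103, qty=9): fills=none; bids=[#1:9@103] asks=[-]
After op 2 cancel(order #1): fills=none; bids=[-] asks=[-]
After op 3 [order #2] limit_buy(price=105, qty=1): fills=none; bids=[#2:1@105] asks=[-]
After op 4 [order #3] limit_sell(price=104, qty=8): fills=#2x#3:1@105; bids=[-] asks=[#3:7@104]
After op 5 [order #4] market_buy(qty=6): fills=#4x#3:6@104; bids=[-] asks=[#3:1@104]
After op 6 [order #5] limit_sell(price=98, qty=8): fills=none; bids=[-] asks=[#5:8@98 #3:1@104]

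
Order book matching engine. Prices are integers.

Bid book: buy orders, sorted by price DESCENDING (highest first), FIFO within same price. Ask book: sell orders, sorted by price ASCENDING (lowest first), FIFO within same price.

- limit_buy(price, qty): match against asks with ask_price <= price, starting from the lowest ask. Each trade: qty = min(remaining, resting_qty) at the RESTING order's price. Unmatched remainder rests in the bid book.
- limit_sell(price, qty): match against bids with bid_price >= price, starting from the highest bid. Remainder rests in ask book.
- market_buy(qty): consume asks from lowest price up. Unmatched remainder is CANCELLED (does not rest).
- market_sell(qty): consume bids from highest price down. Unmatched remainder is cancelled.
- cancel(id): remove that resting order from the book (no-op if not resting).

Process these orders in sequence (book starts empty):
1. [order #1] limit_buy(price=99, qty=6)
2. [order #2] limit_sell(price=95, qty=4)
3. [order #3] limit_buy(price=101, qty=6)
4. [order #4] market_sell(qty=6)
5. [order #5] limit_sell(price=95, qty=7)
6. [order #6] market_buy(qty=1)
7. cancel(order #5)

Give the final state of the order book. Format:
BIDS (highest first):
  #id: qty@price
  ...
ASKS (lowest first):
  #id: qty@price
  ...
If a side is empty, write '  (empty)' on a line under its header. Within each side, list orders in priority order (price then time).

After op 1 [order #1] limit_buy(price=99, qty=6): fills=none; bids=[#1:6@99] asks=[-]
After op 2 [order #2] limit_sell(price=95, qty=4): fills=#1x#2:4@99; bids=[#1:2@99] asks=[-]
After op 3 [order #3] limit_buy(price=101, qty=6): fills=none; bids=[#3:6@101 #1:2@99] asks=[-]
After op 4 [order #4] market_sell(qty=6): fills=#3x#4:6@101; bids=[#1:2@99] asks=[-]
After op 5 [order #5] limit_sell(price=95, qty=7): fills=#1x#5:2@99; bids=[-] asks=[#5:5@95]
After op 6 [order #6] market_buy(qty=1): fills=#6x#5:1@95; bids=[-] asks=[#5:4@95]
After op 7 cancel(order #5): fills=none; bids=[-] asks=[-]

Answer: BIDS (highest first):
  (empty)
ASKS (lowest first):
  (empty)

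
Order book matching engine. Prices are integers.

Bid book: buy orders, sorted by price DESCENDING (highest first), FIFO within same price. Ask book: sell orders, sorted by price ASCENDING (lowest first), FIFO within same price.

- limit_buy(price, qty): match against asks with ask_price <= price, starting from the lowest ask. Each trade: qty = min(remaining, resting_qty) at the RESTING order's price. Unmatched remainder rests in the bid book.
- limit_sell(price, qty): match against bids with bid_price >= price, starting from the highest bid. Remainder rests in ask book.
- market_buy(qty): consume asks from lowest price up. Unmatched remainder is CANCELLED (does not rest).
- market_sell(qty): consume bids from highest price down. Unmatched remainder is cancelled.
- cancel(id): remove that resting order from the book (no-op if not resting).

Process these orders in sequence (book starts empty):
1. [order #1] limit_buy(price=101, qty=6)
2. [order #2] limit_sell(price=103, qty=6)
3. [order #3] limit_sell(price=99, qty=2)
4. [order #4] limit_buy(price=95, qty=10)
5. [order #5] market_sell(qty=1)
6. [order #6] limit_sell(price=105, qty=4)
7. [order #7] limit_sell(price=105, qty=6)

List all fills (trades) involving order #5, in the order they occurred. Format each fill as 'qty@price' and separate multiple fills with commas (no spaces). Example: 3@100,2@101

Answer: 1@101

Derivation:
After op 1 [order #1] limit_buy(price=101, qty=6): fills=none; bids=[#1:6@101] asks=[-]
After op 2 [order #2] limit_sell(price=103, qty=6): fills=none; bids=[#1:6@101] asks=[#2:6@103]
After op 3 [order #3] limit_sell(price=99, qty=2): fills=#1x#3:2@101; bids=[#1:4@101] asks=[#2:6@103]
After op 4 [order #4] limit_buy(price=95, qty=10): fills=none; bids=[#1:4@101 #4:10@95] asks=[#2:6@103]
After op 5 [order #5] market_sell(qty=1): fills=#1x#5:1@101; bids=[#1:3@101 #4:10@95] asks=[#2:6@103]
After op 6 [order #6] limit_sell(price=105, qty=4): fills=none; bids=[#1:3@101 #4:10@95] asks=[#2:6@103 #6:4@105]
After op 7 [order #7] limit_sell(price=105, qty=6): fills=none; bids=[#1:3@101 #4:10@95] asks=[#2:6@103 #6:4@105 #7:6@105]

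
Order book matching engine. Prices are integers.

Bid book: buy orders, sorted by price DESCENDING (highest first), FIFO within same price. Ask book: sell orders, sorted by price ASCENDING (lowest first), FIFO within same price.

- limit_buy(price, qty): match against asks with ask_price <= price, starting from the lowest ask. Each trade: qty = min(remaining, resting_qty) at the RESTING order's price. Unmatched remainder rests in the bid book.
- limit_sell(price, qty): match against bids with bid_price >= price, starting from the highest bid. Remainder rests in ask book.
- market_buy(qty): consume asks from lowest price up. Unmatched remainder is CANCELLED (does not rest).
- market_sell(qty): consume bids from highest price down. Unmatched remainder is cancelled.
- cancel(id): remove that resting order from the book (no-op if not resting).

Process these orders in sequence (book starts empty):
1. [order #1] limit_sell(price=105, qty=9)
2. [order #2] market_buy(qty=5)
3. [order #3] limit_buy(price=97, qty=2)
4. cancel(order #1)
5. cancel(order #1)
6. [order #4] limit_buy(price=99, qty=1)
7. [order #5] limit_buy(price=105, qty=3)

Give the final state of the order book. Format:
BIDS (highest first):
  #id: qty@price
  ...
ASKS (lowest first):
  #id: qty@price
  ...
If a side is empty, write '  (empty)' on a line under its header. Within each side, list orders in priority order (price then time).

Answer: BIDS (highest first):
  #5: 3@105
  #4: 1@99
  #3: 2@97
ASKS (lowest first):
  (empty)

Derivation:
After op 1 [order #1] limit_sell(price=105, qty=9): fills=none; bids=[-] asks=[#1:9@105]
After op 2 [order #2] market_buy(qty=5): fills=#2x#1:5@105; bids=[-] asks=[#1:4@105]
After op 3 [order #3] limit_buy(price=97, qty=2): fills=none; bids=[#3:2@97] asks=[#1:4@105]
After op 4 cancel(order #1): fills=none; bids=[#3:2@97] asks=[-]
After op 5 cancel(order #1): fills=none; bids=[#3:2@97] asks=[-]
After op 6 [order #4] limit_buy(price=99, qty=1): fills=none; bids=[#4:1@99 #3:2@97] asks=[-]
After op 7 [order #5] limit_buy(price=105, qty=3): fills=none; bids=[#5:3@105 #4:1@99 #3:2@97] asks=[-]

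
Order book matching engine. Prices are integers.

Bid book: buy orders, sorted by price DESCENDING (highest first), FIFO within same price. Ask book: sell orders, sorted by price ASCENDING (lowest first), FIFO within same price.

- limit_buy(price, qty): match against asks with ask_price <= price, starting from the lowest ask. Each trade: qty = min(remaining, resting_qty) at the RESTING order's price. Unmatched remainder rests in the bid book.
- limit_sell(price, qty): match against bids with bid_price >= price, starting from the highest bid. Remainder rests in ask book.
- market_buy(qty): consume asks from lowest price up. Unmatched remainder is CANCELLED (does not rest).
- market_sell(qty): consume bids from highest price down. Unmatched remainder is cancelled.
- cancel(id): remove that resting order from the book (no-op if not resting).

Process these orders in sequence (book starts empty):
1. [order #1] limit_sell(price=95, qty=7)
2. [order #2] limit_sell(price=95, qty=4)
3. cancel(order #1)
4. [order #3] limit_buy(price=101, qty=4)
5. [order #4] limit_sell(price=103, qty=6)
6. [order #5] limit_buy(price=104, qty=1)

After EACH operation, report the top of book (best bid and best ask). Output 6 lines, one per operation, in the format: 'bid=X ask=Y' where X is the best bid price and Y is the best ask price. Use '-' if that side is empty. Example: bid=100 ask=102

Answer: bid=- ask=95
bid=- ask=95
bid=- ask=95
bid=- ask=-
bid=- ask=103
bid=- ask=103

Derivation:
After op 1 [order #1] limit_sell(price=95, qty=7): fills=none; bids=[-] asks=[#1:7@95]
After op 2 [order #2] limit_sell(price=95, qty=4): fills=none; bids=[-] asks=[#1:7@95 #2:4@95]
After op 3 cancel(order #1): fills=none; bids=[-] asks=[#2:4@95]
After op 4 [order #3] limit_buy(price=101, qty=4): fills=#3x#2:4@95; bids=[-] asks=[-]
After op 5 [order #4] limit_sell(price=103, qty=6): fills=none; bids=[-] asks=[#4:6@103]
After op 6 [order #5] limit_buy(price=104, qty=1): fills=#5x#4:1@103; bids=[-] asks=[#4:5@103]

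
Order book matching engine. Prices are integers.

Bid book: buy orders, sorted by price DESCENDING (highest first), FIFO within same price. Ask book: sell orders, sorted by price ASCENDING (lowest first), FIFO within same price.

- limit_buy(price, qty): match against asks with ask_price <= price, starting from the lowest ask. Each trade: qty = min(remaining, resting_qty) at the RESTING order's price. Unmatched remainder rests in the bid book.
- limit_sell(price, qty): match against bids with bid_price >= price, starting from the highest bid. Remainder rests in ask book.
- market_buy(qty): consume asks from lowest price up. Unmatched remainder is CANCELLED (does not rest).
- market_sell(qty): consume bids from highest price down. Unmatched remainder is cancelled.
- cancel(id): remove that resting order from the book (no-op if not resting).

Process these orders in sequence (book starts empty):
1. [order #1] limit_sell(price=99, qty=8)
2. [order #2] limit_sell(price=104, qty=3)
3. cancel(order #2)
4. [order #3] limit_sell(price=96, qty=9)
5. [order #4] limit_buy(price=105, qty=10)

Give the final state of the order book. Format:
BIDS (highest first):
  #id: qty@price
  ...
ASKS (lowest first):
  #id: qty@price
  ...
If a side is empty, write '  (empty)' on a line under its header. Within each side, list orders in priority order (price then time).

After op 1 [order #1] limit_sell(price=99, qty=8): fills=none; bids=[-] asks=[#1:8@99]
After op 2 [order #2] limit_sell(price=104, qty=3): fills=none; bids=[-] asks=[#1:8@99 #2:3@104]
After op 3 cancel(order #2): fills=none; bids=[-] asks=[#1:8@99]
After op 4 [order #3] limit_sell(price=96, qty=9): fills=none; bids=[-] asks=[#3:9@96 #1:8@99]
After op 5 [order #4] limit_buy(price=105, qty=10): fills=#4x#3:9@96 #4x#1:1@99; bids=[-] asks=[#1:7@99]

Answer: BIDS (highest first):
  (empty)
ASKS (lowest first):
  #1: 7@99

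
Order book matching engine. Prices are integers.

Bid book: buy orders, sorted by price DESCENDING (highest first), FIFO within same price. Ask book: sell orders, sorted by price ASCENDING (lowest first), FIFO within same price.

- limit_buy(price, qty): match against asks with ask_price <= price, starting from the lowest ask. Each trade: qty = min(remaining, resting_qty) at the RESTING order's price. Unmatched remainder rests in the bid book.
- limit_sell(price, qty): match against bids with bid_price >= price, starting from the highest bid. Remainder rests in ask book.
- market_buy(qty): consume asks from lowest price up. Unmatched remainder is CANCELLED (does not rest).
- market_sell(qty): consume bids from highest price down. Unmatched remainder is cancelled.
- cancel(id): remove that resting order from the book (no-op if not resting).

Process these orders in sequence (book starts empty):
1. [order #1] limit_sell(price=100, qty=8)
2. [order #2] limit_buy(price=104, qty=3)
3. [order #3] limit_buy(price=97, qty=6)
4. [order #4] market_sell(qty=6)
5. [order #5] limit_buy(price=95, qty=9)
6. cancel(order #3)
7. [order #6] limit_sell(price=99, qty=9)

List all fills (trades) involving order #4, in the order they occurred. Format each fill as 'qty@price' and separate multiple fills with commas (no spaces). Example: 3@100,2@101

After op 1 [order #1] limit_sell(price=100, qty=8): fills=none; bids=[-] asks=[#1:8@100]
After op 2 [order #2] limit_buy(price=104, qty=3): fills=#2x#1:3@100; bids=[-] asks=[#1:5@100]
After op 3 [order #3] limit_buy(price=97, qty=6): fills=none; bids=[#3:6@97] asks=[#1:5@100]
After op 4 [order #4] market_sell(qty=6): fills=#3x#4:6@97; bids=[-] asks=[#1:5@100]
After op 5 [order #5] limit_buy(price=95, qty=9): fills=none; bids=[#5:9@95] asks=[#1:5@100]
After op 6 cancel(order #3): fills=none; bids=[#5:9@95] asks=[#1:5@100]
After op 7 [order #6] limit_sell(price=99, qty=9): fills=none; bids=[#5:9@95] asks=[#6:9@99 #1:5@100]

Answer: 6@97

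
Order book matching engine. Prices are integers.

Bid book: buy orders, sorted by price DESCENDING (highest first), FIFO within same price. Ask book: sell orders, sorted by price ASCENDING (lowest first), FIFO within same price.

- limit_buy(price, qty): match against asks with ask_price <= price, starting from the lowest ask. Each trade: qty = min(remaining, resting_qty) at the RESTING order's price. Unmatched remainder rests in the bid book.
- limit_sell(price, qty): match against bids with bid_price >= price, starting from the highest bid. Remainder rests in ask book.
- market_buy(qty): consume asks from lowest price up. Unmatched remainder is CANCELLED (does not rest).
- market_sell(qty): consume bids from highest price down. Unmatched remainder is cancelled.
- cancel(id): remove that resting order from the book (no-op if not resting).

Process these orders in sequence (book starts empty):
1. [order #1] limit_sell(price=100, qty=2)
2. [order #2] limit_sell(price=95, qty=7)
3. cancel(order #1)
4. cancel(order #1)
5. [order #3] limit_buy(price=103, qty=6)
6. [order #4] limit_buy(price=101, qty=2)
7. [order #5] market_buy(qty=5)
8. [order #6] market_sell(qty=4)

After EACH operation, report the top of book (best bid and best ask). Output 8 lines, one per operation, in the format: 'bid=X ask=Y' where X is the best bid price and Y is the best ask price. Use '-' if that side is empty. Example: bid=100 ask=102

After op 1 [order #1] limit_sell(price=100, qty=2): fills=none; bids=[-] asks=[#1:2@100]
After op 2 [order #2] limit_sell(price=95, qty=7): fills=none; bids=[-] asks=[#2:7@95 #1:2@100]
After op 3 cancel(order #1): fills=none; bids=[-] asks=[#2:7@95]
After op 4 cancel(order #1): fills=none; bids=[-] asks=[#2:7@95]
After op 5 [order #3] limit_buy(price=103, qty=6): fills=#3x#2:6@95; bids=[-] asks=[#2:1@95]
After op 6 [order #4] limit_buy(price=101, qty=2): fills=#4x#2:1@95; bids=[#4:1@101] asks=[-]
After op 7 [order #5] market_buy(qty=5): fills=none; bids=[#4:1@101] asks=[-]
After op 8 [order #6] market_sell(qty=4): fills=#4x#6:1@101; bids=[-] asks=[-]

Answer: bid=- ask=100
bid=- ask=95
bid=- ask=95
bid=- ask=95
bid=- ask=95
bid=101 ask=-
bid=101 ask=-
bid=- ask=-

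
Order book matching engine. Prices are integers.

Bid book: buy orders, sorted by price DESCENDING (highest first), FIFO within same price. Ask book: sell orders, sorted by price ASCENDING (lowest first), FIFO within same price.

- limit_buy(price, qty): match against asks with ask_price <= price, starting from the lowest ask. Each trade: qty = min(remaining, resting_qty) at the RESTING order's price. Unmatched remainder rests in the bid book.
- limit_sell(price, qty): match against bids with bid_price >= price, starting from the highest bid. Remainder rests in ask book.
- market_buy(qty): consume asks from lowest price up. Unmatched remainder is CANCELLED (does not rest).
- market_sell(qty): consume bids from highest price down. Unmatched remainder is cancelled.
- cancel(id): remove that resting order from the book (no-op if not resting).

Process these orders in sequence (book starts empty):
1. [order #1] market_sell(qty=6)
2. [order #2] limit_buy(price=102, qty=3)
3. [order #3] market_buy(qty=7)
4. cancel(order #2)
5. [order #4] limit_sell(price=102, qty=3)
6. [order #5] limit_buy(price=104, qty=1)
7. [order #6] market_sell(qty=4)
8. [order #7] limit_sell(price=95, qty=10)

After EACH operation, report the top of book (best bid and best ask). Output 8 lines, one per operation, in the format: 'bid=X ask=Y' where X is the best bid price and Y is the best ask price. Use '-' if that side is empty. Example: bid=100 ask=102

After op 1 [order #1] market_sell(qty=6): fills=none; bids=[-] asks=[-]
After op 2 [order #2] limit_buy(price=102, qty=3): fills=none; bids=[#2:3@102] asks=[-]
After op 3 [order #3] market_buy(qty=7): fills=none; bids=[#2:3@102] asks=[-]
After op 4 cancel(order #2): fills=none; bids=[-] asks=[-]
After op 5 [order #4] limit_sell(price=102, qty=3): fills=none; bids=[-] asks=[#4:3@102]
After op 6 [order #5] limit_buy(price=104, qty=1): fills=#5x#4:1@102; bids=[-] asks=[#4:2@102]
After op 7 [order #6] market_sell(qty=4): fills=none; bids=[-] asks=[#4:2@102]
After op 8 [order #7] limit_sell(price=95, qty=10): fills=none; bids=[-] asks=[#7:10@95 #4:2@102]

Answer: bid=- ask=-
bid=102 ask=-
bid=102 ask=-
bid=- ask=-
bid=- ask=102
bid=- ask=102
bid=- ask=102
bid=- ask=95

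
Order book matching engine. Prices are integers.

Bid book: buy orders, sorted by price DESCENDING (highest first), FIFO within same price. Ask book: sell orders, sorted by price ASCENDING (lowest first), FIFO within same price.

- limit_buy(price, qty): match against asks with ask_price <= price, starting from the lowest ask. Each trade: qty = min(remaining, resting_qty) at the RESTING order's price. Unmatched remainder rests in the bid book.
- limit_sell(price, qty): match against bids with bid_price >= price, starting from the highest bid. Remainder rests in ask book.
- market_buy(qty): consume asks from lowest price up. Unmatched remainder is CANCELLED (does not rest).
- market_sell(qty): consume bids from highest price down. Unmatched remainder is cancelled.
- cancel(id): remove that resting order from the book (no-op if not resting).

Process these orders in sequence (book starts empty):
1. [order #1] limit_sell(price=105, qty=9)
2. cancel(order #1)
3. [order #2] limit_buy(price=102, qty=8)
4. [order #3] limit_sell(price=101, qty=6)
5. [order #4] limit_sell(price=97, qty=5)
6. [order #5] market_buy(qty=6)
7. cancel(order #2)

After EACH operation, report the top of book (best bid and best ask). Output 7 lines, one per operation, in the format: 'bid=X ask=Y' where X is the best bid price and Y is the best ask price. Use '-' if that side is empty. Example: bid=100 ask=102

Answer: bid=- ask=105
bid=- ask=-
bid=102 ask=-
bid=102 ask=-
bid=- ask=97
bid=- ask=-
bid=- ask=-

Derivation:
After op 1 [order #1] limit_sell(price=105, qty=9): fills=none; bids=[-] asks=[#1:9@105]
After op 2 cancel(order #1): fills=none; bids=[-] asks=[-]
After op 3 [order #2] limit_buy(price=102, qty=8): fills=none; bids=[#2:8@102] asks=[-]
After op 4 [order #3] limit_sell(price=101, qty=6): fills=#2x#3:6@102; bids=[#2:2@102] asks=[-]
After op 5 [order #4] limit_sell(price=97, qty=5): fills=#2x#4:2@102; bids=[-] asks=[#4:3@97]
After op 6 [order #5] market_buy(qty=6): fills=#5x#4:3@97; bids=[-] asks=[-]
After op 7 cancel(order #2): fills=none; bids=[-] asks=[-]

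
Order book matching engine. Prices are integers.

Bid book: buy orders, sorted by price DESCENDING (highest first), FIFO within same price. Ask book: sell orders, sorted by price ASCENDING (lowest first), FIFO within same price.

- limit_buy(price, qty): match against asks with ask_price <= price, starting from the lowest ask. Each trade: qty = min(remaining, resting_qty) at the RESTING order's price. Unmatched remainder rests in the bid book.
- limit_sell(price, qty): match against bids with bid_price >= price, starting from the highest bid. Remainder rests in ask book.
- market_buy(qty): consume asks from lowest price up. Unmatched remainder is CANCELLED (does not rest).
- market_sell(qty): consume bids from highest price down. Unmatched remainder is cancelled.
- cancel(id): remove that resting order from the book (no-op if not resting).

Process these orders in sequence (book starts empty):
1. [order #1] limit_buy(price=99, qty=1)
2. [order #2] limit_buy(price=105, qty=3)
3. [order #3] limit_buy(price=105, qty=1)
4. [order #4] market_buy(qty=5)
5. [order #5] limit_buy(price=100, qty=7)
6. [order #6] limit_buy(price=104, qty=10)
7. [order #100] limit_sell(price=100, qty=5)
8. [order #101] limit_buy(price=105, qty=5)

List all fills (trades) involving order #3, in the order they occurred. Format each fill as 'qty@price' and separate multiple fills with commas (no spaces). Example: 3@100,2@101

Answer: 1@105

Derivation:
After op 1 [order #1] limit_buy(price=99, qty=1): fills=none; bids=[#1:1@99] asks=[-]
After op 2 [order #2] limit_buy(price=105, qty=3): fills=none; bids=[#2:3@105 #1:1@99] asks=[-]
After op 3 [order #3] limit_buy(price=105, qty=1): fills=none; bids=[#2:3@105 #3:1@105 #1:1@99] asks=[-]
After op 4 [order #4] market_buy(qty=5): fills=none; bids=[#2:3@105 #3:1@105 #1:1@99] asks=[-]
After op 5 [order #5] limit_buy(price=100, qty=7): fills=none; bids=[#2:3@105 #3:1@105 #5:7@100 #1:1@99] asks=[-]
After op 6 [order #6] limit_buy(price=104, qty=10): fills=none; bids=[#2:3@105 #3:1@105 #6:10@104 #5:7@100 #1:1@99] asks=[-]
After op 7 [order #100] limit_sell(price=100, qty=5): fills=#2x#100:3@105 #3x#100:1@105 #6x#100:1@104; bids=[#6:9@104 #5:7@100 #1:1@99] asks=[-]
After op 8 [order #101] limit_buy(price=105, qty=5): fills=none; bids=[#101:5@105 #6:9@104 #5:7@100 #1:1@99] asks=[-]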